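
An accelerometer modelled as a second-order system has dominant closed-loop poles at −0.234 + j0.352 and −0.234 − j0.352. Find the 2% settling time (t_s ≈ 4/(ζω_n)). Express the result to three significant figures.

t_s ≈ 17.1 s

For poles at −σ ± jω_d, ζω_n = σ = 0.234, so t_s ≈ 4/σ = 17.1 s.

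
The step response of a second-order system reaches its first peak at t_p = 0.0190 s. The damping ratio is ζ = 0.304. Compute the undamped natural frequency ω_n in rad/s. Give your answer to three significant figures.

Peak time t_p = π/ω_d, so ω_d = π/t_p = π/0.0190 = 165 rad/s.
ω_n = ω_d/√(1−ζ²) = 165/√0.908 = 174 rad/s.

ω_n ≈ 174 rad/s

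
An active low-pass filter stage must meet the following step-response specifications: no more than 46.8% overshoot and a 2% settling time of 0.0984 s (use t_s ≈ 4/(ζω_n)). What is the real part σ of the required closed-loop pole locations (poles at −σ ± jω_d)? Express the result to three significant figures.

σ ≈ 40.7

The settling-time spec alone fixes σ = ζω_n = 4/t_s = 4/0.0984 = 40.7.
(Overshoot then fixes ζ = 0.235 and hence ω_d = σ·√(1−ζ²)/ζ = 168 rad/s.)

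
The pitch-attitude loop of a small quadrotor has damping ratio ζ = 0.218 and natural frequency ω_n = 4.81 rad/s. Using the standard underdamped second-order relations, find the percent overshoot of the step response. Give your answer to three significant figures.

%OS ≈ 49.6%

For an underdamped second-order system, %OS = 100·exp(−πζ/√(1−ζ²)).
πζ/√(1−ζ²) = π·0.218/√(1−0.0475) = 0.7017, so %OS = 100·e^(−0.7017) = 49.6%.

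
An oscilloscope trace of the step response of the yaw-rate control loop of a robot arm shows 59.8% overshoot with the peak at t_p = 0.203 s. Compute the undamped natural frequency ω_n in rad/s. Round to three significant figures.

ω_n ≈ 15.7 rad/s

ζ from %OS: ζ = |ln 0.598|/√(π²+ln²0.598) = 0.162.
t_p = π/ω_d ⇒ ω_d = 15.5 rad/s; then ω_n = ω_d/√(1−ζ²) = 15.7 rad/s.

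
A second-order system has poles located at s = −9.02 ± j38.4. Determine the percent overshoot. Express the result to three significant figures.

With σ = 9.02, ω_d = 38.4: ω_n = √(σ²+ω_d²) = 39.4 rad/s, ζ = σ/ω_n = 0.229.
%OS = 100·exp(−πζ/√(1−ζ²)) = 47.8%.

%OS ≈ 47.8%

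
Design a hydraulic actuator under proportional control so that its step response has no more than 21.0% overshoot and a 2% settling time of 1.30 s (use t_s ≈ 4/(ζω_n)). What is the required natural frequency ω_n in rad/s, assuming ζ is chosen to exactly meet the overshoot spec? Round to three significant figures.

ζ = −ln(OS)/√(π² + (ln OS)²). With OS = 0.210, ln OS = −1.561 and ζ = 1.561/3.508 = 0.445.
From t_s ≈ 4/(ζω_n): ω_n = 4/(ζ·t_s) = 4/(0.445·1.30) = 6.92 rad/s.

ω_n ≈ 6.92 rad/s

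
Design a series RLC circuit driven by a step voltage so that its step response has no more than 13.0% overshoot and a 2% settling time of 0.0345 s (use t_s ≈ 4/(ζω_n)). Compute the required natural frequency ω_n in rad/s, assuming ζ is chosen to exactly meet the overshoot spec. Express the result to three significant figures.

From %OS = 100·exp(−πζ/√(1−ζ²)), invert to get ζ = −ln(OS)/√(π² + ln²(OS)) with OS = 0.130.
−ln 0.130 = 2.040, so ζ = 2.040/√(π² + 4.163) = 0.545.
From t_s ≈ 4/(ζω_n): ω_n = 4/(ζ·t_s) = 4/(0.545·0.0345) = 213 rad/s.

ω_n ≈ 213 rad/s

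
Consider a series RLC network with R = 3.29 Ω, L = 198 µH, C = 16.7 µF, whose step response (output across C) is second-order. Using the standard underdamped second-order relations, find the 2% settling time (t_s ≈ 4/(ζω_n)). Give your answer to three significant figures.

For a series RLC circuit (capacitor voltage as output), ω_n = 1/√(LC) = 1/√(198 µH · 16.7 µF) = 17400 rad/s.
ζ = (R/2)·√(C/L) = (3.29/2)·√(16.7 µF/198 µH) = 0.478.
t_s ≈ 4/(ζω_n) = 0.000481 s.

t_s ≈ 0.000481 s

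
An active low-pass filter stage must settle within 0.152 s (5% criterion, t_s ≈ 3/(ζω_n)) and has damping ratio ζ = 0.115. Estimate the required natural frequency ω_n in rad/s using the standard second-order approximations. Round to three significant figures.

Rearranging t_s ≈ 3/(ζω_n) gives ω_n = 3/(ζ·t_s) = 3/(0.115 × 0.152) = 172 rad/s.

ω_n ≈ 172 rad/s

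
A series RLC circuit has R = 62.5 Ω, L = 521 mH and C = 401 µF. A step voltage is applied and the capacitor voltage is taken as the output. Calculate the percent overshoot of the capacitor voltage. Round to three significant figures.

For a series RLC circuit (capacitor voltage as output), ω_n = 1/√(LC) = 1/√(521 mH · 401 µF) = 69.2 rad/s.
ζ = (R/2)·√(C/L) = (62.5/2)·√(401 µF/521 mH) = 0.867.
%OS = 100 e^{−πζ/√(1−ζ²)} with ζ = 0.867 gives 0.423%.

%OS ≈ 0.423%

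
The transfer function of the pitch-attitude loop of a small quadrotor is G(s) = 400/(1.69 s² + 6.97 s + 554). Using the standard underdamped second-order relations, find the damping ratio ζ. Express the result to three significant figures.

Dividing through by 1.69: denominator becomes s² + 4.124 s + 327.8.
So ω_n = √327.8 = 18.1 rad/s and ζ = 4.124/(2·18.1) = 0.114.

ζ ≈ 0.114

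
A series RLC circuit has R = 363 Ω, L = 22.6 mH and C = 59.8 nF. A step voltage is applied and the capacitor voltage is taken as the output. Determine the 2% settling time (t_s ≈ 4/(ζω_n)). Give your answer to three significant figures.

For a series RLC circuit (capacitor voltage as output), ω_n = 1/√(LC) = 1/√(22.6 mH · 59.8 nF) = 27200 rad/s.
ζ = (R/2)·√(C/L) = (363/2)·√(59.8 nF/22.6 mH) = 0.295.
t_s ≈ 4/(ζω_n) = 0.000498 s.

t_s ≈ 0.000498 s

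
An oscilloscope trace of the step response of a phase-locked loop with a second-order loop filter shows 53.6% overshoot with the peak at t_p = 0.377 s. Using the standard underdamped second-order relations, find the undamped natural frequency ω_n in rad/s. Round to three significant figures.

ω_n ≈ 8.50 rad/s

ζ from %OS: ζ = |ln 0.536|/√(π²+ln²0.536) = 0.195.
t_p = π/ω_d ⇒ ω_d = 8.33 rad/s; then ω_n = ω_d/√(1−ζ²) = 8.50 rad/s.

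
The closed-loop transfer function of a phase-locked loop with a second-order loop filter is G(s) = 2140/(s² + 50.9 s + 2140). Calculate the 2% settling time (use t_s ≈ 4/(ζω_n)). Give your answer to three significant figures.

Matching coefficients with s² + 2ζω_n s + ω_n² gives ω_n² = 2140 ⇒ ω_n = 46.3 rad/s, and ζ = 50.9/(2ω_n) = 0.550.
t_s ≈ 4/(ζω_n) = 4/(0.550·46.3) = 0.157 s.

t_s ≈ 0.157 s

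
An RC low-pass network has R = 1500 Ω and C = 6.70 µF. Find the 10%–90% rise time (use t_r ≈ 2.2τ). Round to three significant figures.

t_r ≈ 0.0221 s

τ = RC = 1500 × 6.70 µF = 0.0100 s.
t_r ≈ 2.2τ = 0.0221 s.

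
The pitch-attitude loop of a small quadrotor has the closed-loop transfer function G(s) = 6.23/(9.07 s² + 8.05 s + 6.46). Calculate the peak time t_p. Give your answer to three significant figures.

t_p ≈ 4.38 s

Dividing through by 9.07: denominator becomes s² + 0.8875 s + 0.7122.
So ω_n = √0.7122 = 0.844 rad/s and ζ = 0.8875/(2·0.844) = 0.526.
ω_d = ω_n√(1−ζ²) = 0.718 rad/s. t_p = π/ω_d = 4.38 s.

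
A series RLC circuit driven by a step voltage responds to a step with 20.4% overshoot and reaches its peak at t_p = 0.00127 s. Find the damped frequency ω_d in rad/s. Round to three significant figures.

t_p = π/ω_d, so ω_d = π/0.00127 = 2470 rad/s.

ω_d ≈ 2470 rad/s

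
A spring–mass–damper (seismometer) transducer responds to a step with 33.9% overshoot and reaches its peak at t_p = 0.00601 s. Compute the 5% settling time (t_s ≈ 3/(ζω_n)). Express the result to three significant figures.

The overshoot fixes ζ = −ln(OS)/√(π²+ln²(OS)) = 0.326.
t_p = π/ω_d ⇒ ω_d = 523 rad/s; then ω_n = ω_d/√(1−ζ²) = 553 rad/s.
t_s ≈ 3/(ζω_n) = 3/(0.326·553) = 0.0167 s.

t_s ≈ 0.0167 s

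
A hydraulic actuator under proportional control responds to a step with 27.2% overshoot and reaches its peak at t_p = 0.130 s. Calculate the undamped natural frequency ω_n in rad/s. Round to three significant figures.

ω_n ≈ 26.2 rad/s

ζ from %OS: ζ = |ln 0.272|/√(π²+ln²0.272) = 0.383.
From t_p = π/ω_d, ω_d = π/0.130 = 24.2 rad/s, so ω_n = ω_d/√(1−ζ²) = 26.2 rad/s.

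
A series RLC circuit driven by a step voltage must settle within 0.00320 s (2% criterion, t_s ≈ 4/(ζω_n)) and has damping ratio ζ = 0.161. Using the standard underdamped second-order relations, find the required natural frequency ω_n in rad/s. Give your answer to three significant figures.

Rearranging t_s ≈ 4/(ζω_n) gives ω_n = 4/(ζ·t_s) = 4/(0.161 × 0.00320) = 7760 rad/s.

ω_n ≈ 7760 rad/s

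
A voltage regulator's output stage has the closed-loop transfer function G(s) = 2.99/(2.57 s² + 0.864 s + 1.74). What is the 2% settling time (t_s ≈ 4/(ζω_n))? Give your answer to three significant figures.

t_s ≈ 23.8 s

Dividing through by 2.57: denominator becomes s² + 0.3362 s + 0.6770.
So ω_n = √0.6770 = 0.823 rad/s and ζ = 0.3362/(2·0.823) = 0.204.
t_s ≈ 4/(ζω_n) = 23.8 s.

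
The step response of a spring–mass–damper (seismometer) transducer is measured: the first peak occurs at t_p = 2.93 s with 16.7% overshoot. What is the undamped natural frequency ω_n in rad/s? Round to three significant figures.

From the overshoot, ζ = −ln(OS)/√(π²+ln²(OS)) = 0.495.
t_p = π/ω_d ⇒ ω_d = 1.07 rad/s; then ω_n = ω_d/√(1−ζ²) = 1.23 rad/s.

ω_n ≈ 1.23 rad/s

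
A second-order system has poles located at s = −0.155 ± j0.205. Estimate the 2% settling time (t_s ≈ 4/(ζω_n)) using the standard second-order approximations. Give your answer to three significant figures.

t_s ≈ 25.8 s

For poles at −σ ± jω_d, ζω_n = σ = 0.155, so t_s ≈ 4/σ = 25.8 s.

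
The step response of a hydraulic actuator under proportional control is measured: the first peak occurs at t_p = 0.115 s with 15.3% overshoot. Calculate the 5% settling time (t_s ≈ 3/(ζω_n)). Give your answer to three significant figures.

The overshoot fixes ζ = −ln(OS)/√(π²+ln²(OS)) = 0.513.
From t_p = π/ω_d, ω_d = π/0.115 = 27.3 rad/s, so ω_n = ω_d/√(1−ζ²) = 31.8 rad/s.
t_s ≈ 3/(ζω_n) = 3/(0.513·31.8) = 0.184 s.

t_s ≈ 0.184 s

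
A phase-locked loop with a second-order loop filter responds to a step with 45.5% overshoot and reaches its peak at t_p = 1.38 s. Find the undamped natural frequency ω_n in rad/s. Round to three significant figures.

ζ from %OS: ζ = |ln 0.455|/√(π²+ln²0.455) = 0.243.
t_p = π/ω_d ⇒ ω_d = 2.28 rad/s; then ω_n = ω_d/√(1−ζ²) = 2.35 rad/s.

ω_n ≈ 2.35 rad/s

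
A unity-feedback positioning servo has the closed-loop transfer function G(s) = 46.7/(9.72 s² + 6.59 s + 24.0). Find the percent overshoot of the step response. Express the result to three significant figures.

%OS ≈ 50.0%

Dividing through by 9.72: denominator becomes s² + 0.6780 s + 2.469.
So ω_n = √2.469 = 1.57 rad/s and ζ = 0.6780/(2·1.57) = 0.216.
Overshoot: exp(−π·0.216/√(1−0.216²)) = 0.500, i.e. 50.0%.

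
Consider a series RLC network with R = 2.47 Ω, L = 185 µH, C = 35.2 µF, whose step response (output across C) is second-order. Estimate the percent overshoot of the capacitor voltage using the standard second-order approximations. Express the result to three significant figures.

For a series RLC circuit (capacitor voltage as output), ω_n = 1/√(LC) = 1/√(185 µH · 35.2 µF) = 12400 rad/s.
ζ = (R/2)·√(C/L) = (2.47/2)·√(35.2 µF/185 µH) = 0.539.
%OS = 100 e^{−πζ/√(1−ζ²)} with ζ = 0.539 gives 13.4%.

%OS ≈ 13.4%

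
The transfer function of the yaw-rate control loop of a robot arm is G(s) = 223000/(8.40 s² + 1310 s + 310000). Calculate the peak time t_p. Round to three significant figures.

Dividing through by 8.40: denominator becomes s² + 156.0 s + 36900.
So ω_n = √36900 = 192 rad/s and ζ = 156.0/(2·192) = 0.406.
ω_d = 192·√(1 − 0.406²) = 176 rad/s. t_p = π/ω_d = 0.0179 s.

t_p ≈ 0.0179 s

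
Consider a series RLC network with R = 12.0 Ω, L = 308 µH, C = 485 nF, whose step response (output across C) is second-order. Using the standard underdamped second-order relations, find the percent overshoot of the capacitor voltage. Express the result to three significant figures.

For a series RLC circuit (capacitor voltage as output), ω_n = 1/√(LC) = 1/√(308 µH · 485 nF) = 81800 rad/s.
ζ = (R/2)·√(C/L) = (12.0/2)·√(485 nF/308 µH) = 0.238.
Overshoot: exp(−π·0.238/√(1−0.238²)) = 0.463, i.e. 46.3%.

%OS ≈ 46.3%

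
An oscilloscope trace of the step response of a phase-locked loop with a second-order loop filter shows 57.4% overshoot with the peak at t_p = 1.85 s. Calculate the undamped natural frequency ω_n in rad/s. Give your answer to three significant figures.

ω_n ≈ 1.72 rad/s

ζ from %OS: ζ = |ln 0.574|/√(π²+ln²0.574) = 0.174.
From t_p = π/ω_d, ω_d = π/1.85 = 1.70 rad/s, so ω_n = ω_d/√(1−ζ²) = 1.72 rad/s.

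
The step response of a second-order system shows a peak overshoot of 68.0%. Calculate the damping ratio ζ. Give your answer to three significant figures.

From %OS = 100·exp(−πζ/√(1−ζ²)), invert to get ζ = −ln(OS)/√(π² + ln²(OS)) with OS = 0.680.
−ln 0.680 = 0.3857, so ζ = 0.3857/√(π² + 0.1487) = 0.122.

ζ ≈ 0.122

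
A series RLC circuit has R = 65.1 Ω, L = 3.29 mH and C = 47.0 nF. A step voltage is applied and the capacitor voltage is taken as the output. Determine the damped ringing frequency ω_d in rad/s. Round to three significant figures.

For a series RLC circuit (capacitor voltage as output), ω_n = 1/√(LC) = 1/√(3.29 mH · 47.0 nF) = 80400 rad/s.
ζ = (R/2)·√(C/L) = (65.1/2)·√(47.0 nF/3.29 mH) = 0.123.
ω_d = ω_n√(1−ζ²) = 79800 rad/s.

ω_d ≈ 79800 rad/s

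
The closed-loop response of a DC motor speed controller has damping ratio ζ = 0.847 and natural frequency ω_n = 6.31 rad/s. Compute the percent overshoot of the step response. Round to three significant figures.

For an underdamped second-order system, %OS = 100·exp(−πζ/√(1−ζ²)).
πζ/√(1−ζ²) = π·0.847/√(1−0.717) = 5.006, so %OS = 100·e^(−5.006) = 0.670%.

%OS ≈ 0.670%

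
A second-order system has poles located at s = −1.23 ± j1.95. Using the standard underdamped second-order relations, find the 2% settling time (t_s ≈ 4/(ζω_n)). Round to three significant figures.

For poles at −σ ± jω_d, ζω_n = σ = 1.23, so t_s ≈ 4/σ = 3.25 s.

t_s ≈ 3.25 s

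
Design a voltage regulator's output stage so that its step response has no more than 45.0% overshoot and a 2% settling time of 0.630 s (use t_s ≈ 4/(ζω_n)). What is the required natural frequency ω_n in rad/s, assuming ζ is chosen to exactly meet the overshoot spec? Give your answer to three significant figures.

Inverting the overshoot relation: ζ = |ln 0.450|/√(π² + ln²0.450) = 0.246.
From t_s ≈ 4/(ζω_n): ω_n = 4/(ζ·t_s) = 4/(0.246·0.630) = 25.8 rad/s.

ω_n ≈ 25.8 rad/s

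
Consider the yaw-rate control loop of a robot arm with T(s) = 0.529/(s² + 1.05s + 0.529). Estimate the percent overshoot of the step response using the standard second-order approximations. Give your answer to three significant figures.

Matching coefficients with s² + 2ζω_n s + ω_n² gives ω_n² = 0.529 ⇒ ω_n = 0.727 rad/s, and ζ = 1.05/(2ω_n) = 0.722.
%OS = 100 e^{−πζ/√(1−ζ²)} with ζ = 0.722 gives 3.78%.

%OS ≈ 3.78%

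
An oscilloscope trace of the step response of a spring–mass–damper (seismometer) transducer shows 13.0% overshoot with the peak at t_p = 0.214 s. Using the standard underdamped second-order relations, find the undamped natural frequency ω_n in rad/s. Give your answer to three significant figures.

ω_n ≈ 17.5 rad/s

ζ from %OS: ζ = |ln 0.130|/√(π²+ln²0.130) = 0.545.
t_p = π/ω_d ⇒ ω_d = 14.7 rad/s; then ω_n = ω_d/√(1−ζ²) = 17.5 rad/s.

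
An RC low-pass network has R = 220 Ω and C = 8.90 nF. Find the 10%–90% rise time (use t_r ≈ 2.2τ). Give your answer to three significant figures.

τ = RC = 220 × 8.90 nF = 0.00000196 s.
t_r ≈ 2.2τ = 0.00000431 s.

t_r ≈ 0.00000431 s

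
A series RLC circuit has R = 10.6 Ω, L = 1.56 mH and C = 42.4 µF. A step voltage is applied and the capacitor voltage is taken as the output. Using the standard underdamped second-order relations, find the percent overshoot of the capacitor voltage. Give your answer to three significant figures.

For a series RLC circuit (capacitor voltage as output), ω_n = 1/√(LC) = 1/√(1.56 mH · 42.4 µF) = 3890 rad/s.
ζ = (R/2)·√(C/L) = (10.6/2)·√(42.4 µF/1.56 mH) = 0.874.
%OS = 100·exp(−πζ/√(1−ζ²)) = 0.354%.

%OS ≈ 0.354%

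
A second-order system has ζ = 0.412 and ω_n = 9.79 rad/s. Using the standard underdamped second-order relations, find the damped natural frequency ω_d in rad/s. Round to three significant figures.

ω_d = ω_n√(1−ζ²) = 9.79·√0.830 = 8.92 rad/s.

ω_d ≈ 8.92 rad/s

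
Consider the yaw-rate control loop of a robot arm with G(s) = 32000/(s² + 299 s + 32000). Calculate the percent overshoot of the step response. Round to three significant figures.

%OS ≈ 0.839%

ω_n = √32000 = 179 rad/s; ζ = 299/(2·179) = 0.836.
%OS = 100·exp(−πζ/√(1−ζ²)) = 0.839%.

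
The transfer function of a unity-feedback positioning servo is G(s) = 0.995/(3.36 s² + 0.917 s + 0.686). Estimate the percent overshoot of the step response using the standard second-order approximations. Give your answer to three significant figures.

Dividing through by 3.36: denominator becomes s² + 0.2729 s + 0.2042.
So ω_n = √0.2042 = 0.452 rad/s and ζ = 0.2729/(2·0.452) = 0.302.
Overshoot: exp(−π·0.302/√(1−0.302²)) = 0.370, i.e. 37.0%.

%OS ≈ 37.0%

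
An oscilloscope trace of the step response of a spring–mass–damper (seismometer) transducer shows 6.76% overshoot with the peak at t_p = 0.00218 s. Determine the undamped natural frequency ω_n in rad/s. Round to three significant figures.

The overshoot fixes ζ = −ln(OS)/√(π²+ln²(OS)) = 0.651.
From t_p = π/ω_d, ω_d = π/0.00218 = 1440 rad/s, so ω_n = ω_d/√(1−ζ²) = 1900 rad/s.

ω_n ≈ 1900 rad/s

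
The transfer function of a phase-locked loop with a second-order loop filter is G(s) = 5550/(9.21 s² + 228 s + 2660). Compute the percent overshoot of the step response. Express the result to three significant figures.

%OS ≈ 3.55%

Dividing through by 9.21: denominator becomes s² + 24.76 s + 288.8.
So ω_n = √288.8 = 17.0 rad/s and ζ = 24.76/(2·17.0) = 0.728.
%OS = 100 e^{−πζ/√(1−ζ²)} with ζ = 0.728 gives 3.55%.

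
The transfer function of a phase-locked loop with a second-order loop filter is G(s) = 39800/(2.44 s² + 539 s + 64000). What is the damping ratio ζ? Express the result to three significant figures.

ζ ≈ 0.682

Dividing through by 2.44: denominator becomes s² + 220.9 s + 26230.
So ω_n = √26230 = 162 rad/s and ζ = 220.9/(2·162) = 0.682.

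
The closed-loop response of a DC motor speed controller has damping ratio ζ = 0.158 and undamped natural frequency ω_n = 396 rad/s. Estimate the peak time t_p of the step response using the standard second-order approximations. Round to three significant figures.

The damped frequency is ω_d = ω_n√(1−ζ²) = 396·√(1−0.0250) = 391 rad/s.
Peak time t_p = π/ω_d = π/391 = 0.00803 s.

t_p ≈ 0.00803 s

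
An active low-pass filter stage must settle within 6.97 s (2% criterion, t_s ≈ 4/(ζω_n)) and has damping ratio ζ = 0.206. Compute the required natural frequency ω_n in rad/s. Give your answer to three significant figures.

Rearranging t_s ≈ 4/(ζω_n) gives ω_n = 4/(ζ·t_s) = 4/(0.206 × 6.97) = 2.79 rad/s.

ω_n ≈ 2.79 rad/s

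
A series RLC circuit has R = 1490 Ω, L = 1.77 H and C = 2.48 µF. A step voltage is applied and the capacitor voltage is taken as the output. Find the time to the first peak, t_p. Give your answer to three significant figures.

For a series RLC circuit (capacitor voltage as output), ω_n = 1/√(LC) = 1/√(1.77 H · 2.48 µF) = 477 rad/s.
ζ = (R/2)·√(C/L) = (1490/2)·√(2.48 µF/1.77 H) = 0.882.
ω_d = ω_n√(1−ζ²) = 225 rad/s. t_p = π/ω_d = 0.0140 s.

t_p ≈ 0.0140 s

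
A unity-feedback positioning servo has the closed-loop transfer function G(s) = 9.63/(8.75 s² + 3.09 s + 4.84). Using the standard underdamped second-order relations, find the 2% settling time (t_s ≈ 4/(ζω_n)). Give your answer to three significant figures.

Dividing through by 8.75: denominator becomes s² + 0.3531 s + 0.5531.
So ω_n = √0.5531 = 0.744 rad/s and ζ = 0.3531/(2·0.744) = 0.237.
t_s ≈ 4/(ζω_n) = 22.7 s.

t_s ≈ 22.7 s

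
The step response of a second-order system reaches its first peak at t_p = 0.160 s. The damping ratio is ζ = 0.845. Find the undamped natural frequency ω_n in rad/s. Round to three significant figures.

ω_n ≈ 36.7 rad/s

Peak time t_p = π/ω_d, so ω_d = π/t_p = π/0.160 = 19.6 rad/s.
ω_n = ω_d/√(1−ζ²) = 19.6/√0.286 = 36.7 rad/s.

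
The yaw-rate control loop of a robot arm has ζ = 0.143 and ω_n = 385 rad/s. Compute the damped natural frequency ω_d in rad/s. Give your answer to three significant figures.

ω_d ≈ 381 rad/s

ω_d = ω_n√(1−ζ²) = 385·√0.980 = 381 rad/s.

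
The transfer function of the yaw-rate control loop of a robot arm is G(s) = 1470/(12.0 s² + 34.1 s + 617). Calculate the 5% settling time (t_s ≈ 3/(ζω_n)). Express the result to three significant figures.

t_s ≈ 2.11 s

Dividing through by 12.0: denominator becomes s² + 2.842 s + 51.42.
So ω_n = √51.42 = 7.17 rad/s and ζ = 2.842/(2·7.17) = 0.198.
t_s ≈ 3/(ζω_n) = 2.11 s.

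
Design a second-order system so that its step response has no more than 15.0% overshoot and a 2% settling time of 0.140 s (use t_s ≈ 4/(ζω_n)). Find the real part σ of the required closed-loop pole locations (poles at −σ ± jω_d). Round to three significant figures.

σ ≈ 28.6

The settling-time spec alone fixes σ = ζω_n = 4/t_s = 4/0.140 = 28.6.
(Overshoot then fixes ζ = 0.517 and hence ω_d = σ·√(1−ζ²)/ζ = 47.3 rad/s.)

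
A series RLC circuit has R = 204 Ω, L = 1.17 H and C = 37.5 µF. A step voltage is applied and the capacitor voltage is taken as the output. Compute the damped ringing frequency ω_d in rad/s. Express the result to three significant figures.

For a series RLC circuit (capacitor voltage as output), ω_n = 1/√(LC) = 1/√(1.17 H · 37.5 µF) = 151 rad/s.
ζ = (R/2)·√(C/L) = (204/2)·√(37.5 µF/1.17 H) = 0.577.
ω_d = 151·√(1 − 0.577²) = 123 rad/s.

ω_d ≈ 123 rad/s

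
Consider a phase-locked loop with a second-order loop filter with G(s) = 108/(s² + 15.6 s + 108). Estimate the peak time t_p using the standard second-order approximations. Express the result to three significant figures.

t_p ≈ 0.457 s

Comparing the denominator to s² + 2ζω_n s + ω_n²: ω_n = √108 = 10.4 rad/s, and 2ζω_n = 15.6 so ζ = 15.6/(2·10.4) = 0.751.
The damped frequency ω_d = ω_n√(1−ζ²) = 6.87 rad/s. Then t_p = π/ω_d = 0.457 s.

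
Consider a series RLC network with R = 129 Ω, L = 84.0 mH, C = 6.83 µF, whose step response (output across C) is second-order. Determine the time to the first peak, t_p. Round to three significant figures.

t_p ≈ 0.00293 s

For a series RLC circuit (capacitor voltage as output), ω_n = 1/√(LC) = 1/√(84.0 mH · 6.83 µF) = 1320 rad/s.
ζ = (R/2)·√(C/L) = (129/2)·√(6.83 µF/84.0 mH) = 0.582.
The damped frequency ω_d = ω_n√(1−ζ²) = 1070 rad/s. t_p = π/ω_d = 0.00293 s.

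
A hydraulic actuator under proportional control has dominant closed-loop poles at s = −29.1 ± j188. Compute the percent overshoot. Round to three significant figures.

|pole| = ω_n = √(29.1² + 188²) = 190 rad/s; ζ = cos θ = σ/ω_n = 0.153.
%OS = 100 e^{−πζ/√(1−ζ²)} with ζ = 0.153 gives 61.5%.

%OS ≈ 61.5%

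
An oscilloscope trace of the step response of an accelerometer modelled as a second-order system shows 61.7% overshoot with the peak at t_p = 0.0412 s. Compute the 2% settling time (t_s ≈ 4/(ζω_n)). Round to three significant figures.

ζ from %OS: ζ = |ln 0.617|/√(π²+ln²0.617) = 0.152.
From t_p = π/ω_d, ω_d = π/0.0412 = 76.3 rad/s, so ω_n = ω_d/√(1−ζ²) = 77.1 rad/s.
t_s ≈ 4/(ζω_n) = 4/(0.152·77.1) = 0.341 s.

t_s ≈ 0.341 s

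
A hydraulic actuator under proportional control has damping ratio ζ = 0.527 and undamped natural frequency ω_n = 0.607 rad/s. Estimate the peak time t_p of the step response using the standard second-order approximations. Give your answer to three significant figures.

t_p ≈ 6.09 s

The damped frequency is ω_d = ω_n√(1−ζ²) = 0.607·√(1−0.278) = 0.516 rad/s.
Peak time t_p = π/ω_d = π/0.516 = 6.09 s.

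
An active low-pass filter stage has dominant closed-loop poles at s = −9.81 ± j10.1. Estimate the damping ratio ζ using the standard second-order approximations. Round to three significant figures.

The poles are at −σ ± jω_d with σ = 9.81 and ω_d = 10.1, so ω_n = √(σ²+ω_d²) = 14.1 rad/s and ζ = σ/ω_n = 0.697.

ζ ≈ 0.697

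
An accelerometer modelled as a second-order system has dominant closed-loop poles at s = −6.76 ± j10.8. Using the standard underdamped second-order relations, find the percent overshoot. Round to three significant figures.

%OS ≈ 14.0%

With σ = 6.76, ω_d = 10.8: ω_n = √(σ²+ω_d²) = 12.7 rad/s, ζ = σ/ω_n = 0.531.
Overshoot: exp(−π·0.531/√(1−0.531²)) = 0.140, i.e. 14.0%.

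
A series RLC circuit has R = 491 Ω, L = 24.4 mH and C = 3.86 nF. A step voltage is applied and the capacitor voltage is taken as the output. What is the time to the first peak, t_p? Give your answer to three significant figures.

t_p ≈ 0.0000306 s

For a series RLC circuit (capacitor voltage as output), ω_n = 1/√(LC) = 1/√(24.4 mH · 3.86 nF) = 103000 rad/s.
ζ = (R/2)·√(C/L) = (491/2)·√(3.86 nF/24.4 mH) = 0.0976.
ω_d = ω_n√(1−ζ²) = 103000 rad/s. t_p = π/ω_d = 0.0000306 s.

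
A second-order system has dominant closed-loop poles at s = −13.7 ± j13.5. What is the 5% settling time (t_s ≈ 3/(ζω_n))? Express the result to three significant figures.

For poles at −σ ± jω_d, ζω_n = σ = 13.7, so t_s ≈ 3/σ = 0.219 s.

t_s ≈ 0.219 s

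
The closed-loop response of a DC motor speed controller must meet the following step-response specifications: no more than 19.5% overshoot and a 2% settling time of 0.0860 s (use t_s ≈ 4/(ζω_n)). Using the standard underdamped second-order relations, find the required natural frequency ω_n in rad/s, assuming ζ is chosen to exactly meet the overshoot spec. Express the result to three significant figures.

Inverting the overshoot relation: ζ = |ln 0.195|/√(π² + ln²0.195) = 0.462.
Then ω_n = 4/(ζ t_s) = 4/(0.462 × 0.0860) = 101 rad/s.

ω_n ≈ 101 rad/s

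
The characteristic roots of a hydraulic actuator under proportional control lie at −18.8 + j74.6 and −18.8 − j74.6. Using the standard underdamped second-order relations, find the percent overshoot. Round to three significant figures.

%OS ≈ 45.3%

The poles are at −σ ± jω_d with σ = 18.8 and ω_d = 74.6, so ω_n = √(σ²+ω_d²) = 76.9 rad/s and ζ = σ/ω_n = 0.244.
%OS = 100·exp(−πζ/√(1−ζ²)) = 45.3%.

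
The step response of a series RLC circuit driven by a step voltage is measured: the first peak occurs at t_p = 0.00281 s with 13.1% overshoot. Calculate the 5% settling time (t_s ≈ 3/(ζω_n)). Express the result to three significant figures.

t_s ≈ 0.00415 s

From the overshoot, ζ = −ln(OS)/√(π²+ln²(OS)) = 0.543.
t_p = π/ω_d ⇒ ω_d = 1120 rad/s; then ω_n = ω_d/√(1−ζ²) = 1330 rad/s.
t_s ≈ 3/(ζω_n) = 3/(0.543·1330) = 0.00415 s.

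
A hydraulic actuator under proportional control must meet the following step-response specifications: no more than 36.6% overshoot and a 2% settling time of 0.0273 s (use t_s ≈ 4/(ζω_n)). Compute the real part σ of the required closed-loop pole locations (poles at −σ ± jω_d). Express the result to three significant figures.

σ ≈ 147

The settling-time spec alone fixes σ = ζω_n = 4/t_s = 4/0.0273 = 147.
(Overshoot then fixes ζ = 0.305 and hence ω_d = σ·√(1−ζ²)/ζ = 458 rad/s.)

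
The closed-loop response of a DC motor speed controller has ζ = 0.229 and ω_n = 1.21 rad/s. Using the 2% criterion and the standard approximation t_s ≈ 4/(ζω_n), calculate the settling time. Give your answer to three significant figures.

t_s ≈ 14.4 s

t_s ≈ 4/(ζω_n) = 4/(0.229 × 1.21) = 14.4 s.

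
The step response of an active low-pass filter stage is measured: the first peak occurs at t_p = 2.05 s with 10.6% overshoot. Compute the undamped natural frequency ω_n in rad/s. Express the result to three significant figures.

ω_n ≈ 1.88 rad/s

ζ from %OS: ζ = |ln 0.106|/√(π²+ln²0.106) = 0.581.
From t_p = π/ω_d, ω_d = π/2.05 = 1.53 rad/s, so ω_n = ω_d/√(1−ζ²) = 1.88 rad/s.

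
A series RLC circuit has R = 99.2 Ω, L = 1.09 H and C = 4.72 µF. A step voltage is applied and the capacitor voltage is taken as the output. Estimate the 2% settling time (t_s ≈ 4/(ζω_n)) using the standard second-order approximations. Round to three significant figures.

For a series RLC circuit (capacitor voltage as output), ω_n = 1/√(LC) = 1/√(1.09 H · 4.72 µF) = 441 rad/s.
ζ = (R/2)·√(C/L) = (99.2/2)·√(4.72 µF/1.09 H) = 0.103.
t_s ≈ 4/(ζω_n) = 0.0879 s.

t_s ≈ 0.0879 s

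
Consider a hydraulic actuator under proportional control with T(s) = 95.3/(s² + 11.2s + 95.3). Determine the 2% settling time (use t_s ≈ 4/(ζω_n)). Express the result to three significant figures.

t_s ≈ 0.714 s

ω_n = √95.3 = 9.76 rad/s; ζ = 11.2/(2·9.76) = 0.574.
t_s ≈ 4/(ζω_n) = 4/(0.574·9.76) = 0.714 s.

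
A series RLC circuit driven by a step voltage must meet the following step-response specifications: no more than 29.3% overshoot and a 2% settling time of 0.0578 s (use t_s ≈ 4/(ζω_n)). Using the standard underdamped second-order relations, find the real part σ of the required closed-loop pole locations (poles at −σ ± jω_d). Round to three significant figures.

The settling-time spec alone fixes σ = ζω_n = 4/t_s = 4/0.0578 = 69.2.
(Overshoot then fixes ζ = 0.364 and hence ω_d = σ·√(1−ζ²)/ζ = 177 rad/s.)

σ ≈ 69.2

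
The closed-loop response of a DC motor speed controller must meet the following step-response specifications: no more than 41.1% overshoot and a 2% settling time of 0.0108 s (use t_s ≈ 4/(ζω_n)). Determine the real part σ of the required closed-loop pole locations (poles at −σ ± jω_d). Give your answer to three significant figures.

The settling-time spec alone fixes σ = ζω_n = 4/t_s = 4/0.0108 = 370.
(Overshoot then fixes ζ = 0.272 and hence ω_d = σ·√(1−ζ²)/ζ = 1310 rad/s.)

σ ≈ 370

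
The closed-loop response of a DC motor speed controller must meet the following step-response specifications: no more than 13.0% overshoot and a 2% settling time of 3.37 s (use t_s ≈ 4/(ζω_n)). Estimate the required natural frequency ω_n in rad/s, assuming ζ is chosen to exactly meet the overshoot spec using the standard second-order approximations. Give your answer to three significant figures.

ω_n ≈ 2.18 rad/s

Inverting the overshoot relation: ζ = |ln 0.130|/√(π² + ln²0.130) = 0.545.
Then ω_n = 4/(ζ t_s) = 4/(0.545 × 3.37) = 2.18 rad/s.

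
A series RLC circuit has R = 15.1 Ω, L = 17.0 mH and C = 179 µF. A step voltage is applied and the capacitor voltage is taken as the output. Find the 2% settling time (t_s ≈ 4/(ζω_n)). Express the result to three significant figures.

t_s ≈ 0.00901 s

For a series RLC circuit (capacitor voltage as output), ω_n = 1/√(LC) = 1/√(17.0 mH · 179 µF) = 573 rad/s.
ζ = (R/2)·√(C/L) = (15.1/2)·√(179 µF/17.0 mH) = 0.775.
t_s ≈ 4/(ζω_n) = 0.00901 s.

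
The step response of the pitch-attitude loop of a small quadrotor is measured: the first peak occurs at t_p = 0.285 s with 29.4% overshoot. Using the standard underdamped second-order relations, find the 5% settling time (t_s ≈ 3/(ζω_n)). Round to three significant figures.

t_s ≈ 0.698 s

From the overshoot, ζ = −ln(OS)/√(π²+ln²(OS)) = 0.363.
From t_p = π/ω_d, ω_d = π/0.285 = 11.0 rad/s, so ω_n = ω_d/√(1−ζ²) = 11.8 rad/s.
t_s ≈ 3/(ζω_n) = 3/(0.363·11.8) = 0.698 s.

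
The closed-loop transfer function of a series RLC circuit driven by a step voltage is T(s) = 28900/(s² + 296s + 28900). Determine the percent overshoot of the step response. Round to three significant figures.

%OS ≈ 0.385%

Matching coefficients with s² + 2ζω_n s + ω_n² gives ω_n² = 28900 ⇒ ω_n = 170 rad/s, and ζ = 296/(2ω_n) = 0.871.
Overshoot: exp(−π·0.871/√(1−0.871²)) = 0.00385, i.e. 0.385%.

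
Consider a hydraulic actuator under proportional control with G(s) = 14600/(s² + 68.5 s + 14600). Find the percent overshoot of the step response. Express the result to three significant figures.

Matching coefficients with s² + 2ζω_n s + ω_n² gives ω_n² = 14600 ⇒ ω_n = 121 rad/s, and ζ = 68.5/(2ω_n) = 0.283.
%OS = 100·exp(−πζ/√(1−ζ²)) = 39.5%.

%OS ≈ 39.5%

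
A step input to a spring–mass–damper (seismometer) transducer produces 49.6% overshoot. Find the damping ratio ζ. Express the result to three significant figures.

From %OS = 100·exp(−πζ/√(1−ζ²)), invert to get ζ = −ln(OS)/√(π² + ln²(OS)) with OS = 0.496.
−ln 0.496 = 0.7012, so ζ = 0.7012/√(π² + 0.4917) = 0.218.

ζ ≈ 0.218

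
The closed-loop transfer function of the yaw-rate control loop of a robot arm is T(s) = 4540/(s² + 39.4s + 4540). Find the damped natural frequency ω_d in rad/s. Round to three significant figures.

ω_d ≈ 64.4 rad/s

Comparing the denominator to s² + 2ζω_n s + ω_n²: ω_n = √4540 = 67.4 rad/s, and 2ζω_n = 39.4 so ζ = 39.4/(2·67.4) = 0.292.
The damped frequency ω_d = ω_n√(1−ζ²) = 64.4 rad/s.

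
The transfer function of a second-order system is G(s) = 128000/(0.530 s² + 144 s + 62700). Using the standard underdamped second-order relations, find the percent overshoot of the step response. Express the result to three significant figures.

%OS ≈ 25.9%

Dividing through by 0.530: denominator becomes s² + 271.7 s + 118300.
So ω_n = √118300 = 344 rad/s and ζ = 271.7/(2·344) = 0.395.
%OS = 100 e^{−πζ/√(1−ζ²)} with ζ = 0.395 gives 25.9%.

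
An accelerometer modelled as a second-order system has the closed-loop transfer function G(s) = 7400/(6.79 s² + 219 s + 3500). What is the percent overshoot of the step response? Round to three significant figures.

Dividing through by 6.79: denominator becomes s² + 32.25 s + 515.5.
So ω_n = √515.5 = 22.7 rad/s and ζ = 32.25/(2·22.7) = 0.710.
%OS = 100 e^{−πζ/√(1−ζ²)} with ζ = 0.710 gives 4.20%.

%OS ≈ 4.20%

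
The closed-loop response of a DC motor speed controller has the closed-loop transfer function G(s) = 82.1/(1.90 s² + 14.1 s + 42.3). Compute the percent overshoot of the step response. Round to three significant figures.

Dividing through by 1.90: denominator becomes s² + 7.421 s + 22.26.
So ω_n = √22.26 = 4.72 rad/s and ζ = 7.421/(2·4.72) = 0.786.
%OS = 100·exp(−πζ/√(1−ζ²)) = 1.83%.

%OS ≈ 1.83%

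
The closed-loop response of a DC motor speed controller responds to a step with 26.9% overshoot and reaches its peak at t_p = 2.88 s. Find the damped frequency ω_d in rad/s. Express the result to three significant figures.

t_p = π/ω_d, so ω_d = π/2.88 = 1.09 rad/s.

ω_d ≈ 1.09 rad/s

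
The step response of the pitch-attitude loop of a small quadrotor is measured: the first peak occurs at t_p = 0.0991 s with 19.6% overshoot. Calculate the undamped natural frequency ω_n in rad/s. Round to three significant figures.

The overshoot fixes ζ = −ln(OS)/√(π²+ln²(OS)) = 0.460.
t_p = π/ω_d ⇒ ω_d = 31.7 rad/s; then ω_n = ω_d/√(1−ζ²) = 35.7 rad/s.

ω_n ≈ 35.7 rad/s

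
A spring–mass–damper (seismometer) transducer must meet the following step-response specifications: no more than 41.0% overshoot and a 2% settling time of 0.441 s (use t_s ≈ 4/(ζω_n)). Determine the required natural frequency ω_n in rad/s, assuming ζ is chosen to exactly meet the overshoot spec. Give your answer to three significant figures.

ω_n ≈ 33.2 rad/s

From %OS = 100·exp(−πζ/√(1−ζ²)), invert to get ζ = −ln(OS)/√(π² + ln²(OS)) with OS = 0.410.
−ln 0.410 = 0.8916, so ζ = 0.8916/√(π² + 0.7949) = 0.273.
Then ω_n = 4/(ζ t_s) = 4/(0.273 × 0.441) = 33.2 rad/s.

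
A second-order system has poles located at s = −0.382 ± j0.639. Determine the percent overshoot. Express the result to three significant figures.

The poles are at −σ ± jω_d with σ = 0.382 and ω_d = 0.639, so ω_n = √(σ²+ω_d²) = 0.744 rad/s and ζ = σ/ω_n = 0.513.
%OS = 100 e^{−πζ/√(1−ζ²)} with ζ = 0.513 gives 15.3%.

%OS ≈ 15.3%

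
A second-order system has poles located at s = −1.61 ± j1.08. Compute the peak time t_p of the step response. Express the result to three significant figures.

t_p = π/ω_d with ω_d = 1.08 (the imaginary part), so t_p = 2.91 s.

t_p ≈ 2.91 s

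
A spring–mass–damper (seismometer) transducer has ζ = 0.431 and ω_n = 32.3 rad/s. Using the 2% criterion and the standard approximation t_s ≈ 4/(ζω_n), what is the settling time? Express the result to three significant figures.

t_s ≈ 4/(ζω_n) = 4/(0.431 × 32.3) = 0.287 s.

t_s ≈ 0.287 s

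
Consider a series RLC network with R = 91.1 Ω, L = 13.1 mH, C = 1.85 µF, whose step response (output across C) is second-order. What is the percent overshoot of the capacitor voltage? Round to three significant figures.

For a series RLC circuit (capacitor voltage as output), ω_n = 1/√(LC) = 1/√(13.1 mH · 1.85 µF) = 6420 rad/s.
ζ = (R/2)·√(C/L) = (91.1/2)·√(1.85 µF/13.1 mH) = 0.541.
Overshoot: exp(−π·0.541/√(1−0.541²)) = 0.132, i.e. 13.2%.

%OS ≈ 13.2%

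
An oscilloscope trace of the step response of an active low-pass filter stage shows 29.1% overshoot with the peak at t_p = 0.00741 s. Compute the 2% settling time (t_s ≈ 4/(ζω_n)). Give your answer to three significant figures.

The overshoot fixes ζ = −ln(OS)/√(π²+ln²(OS)) = 0.366.
From t_p = π/ω_d, ω_d = π/0.00741 = 424 rad/s, so ω_n = ω_d/√(1−ζ²) = 456 rad/s.
t_s ≈ 4/(ζω_n) = 4/(0.366·456) = 0.0240 s.

t_s ≈ 0.0240 s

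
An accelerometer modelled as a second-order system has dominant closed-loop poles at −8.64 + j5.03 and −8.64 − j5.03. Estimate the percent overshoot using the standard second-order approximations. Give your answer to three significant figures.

%OS ≈ 0.453%

With σ = 8.64, ω_d = 5.03: ω_n = √(σ²+ω_d²) = 10.0 rad/s, ζ = σ/ω_n = 0.864.
%OS = 100 e^{−πζ/√(1−ζ²)} with ζ = 0.864 gives 0.453%.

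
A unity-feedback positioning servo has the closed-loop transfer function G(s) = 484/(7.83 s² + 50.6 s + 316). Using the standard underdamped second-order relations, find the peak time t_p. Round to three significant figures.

t_p ≈ 0.574 s

Dividing through by 7.83: denominator becomes s² + 6.462 s + 40.36.
So ω_n = √40.36 = 6.35 rad/s and ζ = 6.462/(2·6.35) = 0.509.
ω_d = 6.35·√(1 − 0.509²) = 5.47 rad/s. t_p = π/ω_d = 0.574 s.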